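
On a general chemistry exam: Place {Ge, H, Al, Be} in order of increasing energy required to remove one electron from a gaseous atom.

Al, Ge, Be, H

H is in period 1, group 1; Be is in period 2, group 2; Al is in period 3, group 13; Ge is in period 4, group 14.
First ionization energy rises across a period (greater Z_eff holds electrons more tightly) and falls down a group (valence electrons are farther from the nucleus).
These sit on a diagonal, where the across-period and down-group effects partly cancel.
Ge > Al: the two effects oppose for this pair; the across-period effect wins (762 vs 578 kJ/mol).
Be > Ge: the two effects oppose for this pair; the down-group effect wins (900 vs 762 kJ/mol).
H > Be: period and group pull opposite ways; the down-group shift dominates (1312 vs 900 kJ/mol).
For reference (kJ/mol): H 1312, Be 900, Al 578, Ge 762.
So from lowest to highest: Al < Ge < Be < H.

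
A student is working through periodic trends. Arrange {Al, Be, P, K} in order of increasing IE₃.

IE_3 is the cost of taking one more electron from the +2 cation: Al²⁺ still has 1 valence electron; Be²⁺ is the bare [He] core; P²⁺ still has 3 valence electrons; K²⁺ is already 1 electron into the core.
Breaking into a closed-shell core is much more expensive than removing a leftover valence electron — K and Be have the largest IE_3 here.
Valence configurations: Al²⁺ [Ne]3s¹, P²⁺ [Ne]3s²3p¹.
Approximate IE_3 values (kJ/mol): Al 2745, Be 14849, P 2914, K 4420.
Hence IE_3: Al < P < K < Be.

Al, P, K, Be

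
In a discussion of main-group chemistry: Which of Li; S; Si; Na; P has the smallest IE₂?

After 1 electron has been removed, what remains? Li⁺ is the bare [He] core; S⁺ still has 5 valence electrons; Si⁺ still has 3 valence electrons; Na⁺ is the bare [Ne] core; P⁺ still has 4 valence electrons.
Breaking into a closed-shell core is much more expensive than removing a leftover valence electron — Na and Li have the largest IE_2 here.
Valence configurations: S⁺ [Ne]3s²3p³, Si⁺ [Ne]3s²3p¹, P⁺ [Ne]3s²3p².
Approximate IE_2 values (kJ/mol): Li 7298, S 2252, Si 1577, Na 4562, P 1907.
So the second ionization energies run Si < P < S < Na < Li.

Si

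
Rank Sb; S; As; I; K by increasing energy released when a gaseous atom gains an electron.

K < As < Sb < S < I

S is in period 3, group 16; K is in period 4, group 1; As is in period 4, group 15; Sb is in period 5, group 15; I is in period 5, group 17.
Electron affinity generally becomes more exothermic across a period toward the halogens and less exothermic down a group.
Here both period and group differ, so the two effects have to be weighed against each other.
As > K: As lies to the right of K in period 4, so the across-period effect alone puts As higher.
Sb > As: this pair runs against the simple trend — see the exception note.
S > Sb: both effects reinforce here, so S is clearly the higher of the two.
I > S: period and group pull opposite ways; the across-period shift dominates (295 vs 200 kJ/mol).
Note the exception: Sb has a higher electron affinity than As, contrary to the simple trend — both are half-filled np³, but the pairing/repulsion penalty for the added electron shrinks as the p orbitals become larger and more diffuse down the group, and for Sb that outweighs the weaker nuclear attraction.
Tabulated electron affinity (kJ/mol): S 200, K 48, As 78, Sb 103, I 295.
So from lowest to highest: K < As < Sb < S < I.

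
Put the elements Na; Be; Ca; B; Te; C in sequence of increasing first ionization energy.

Na, Ca, B, Te, Be, C

Be is in period 2, group 2; B is in period 2, group 13; C is in period 2, group 14; Na is in period 3, group 1; Ca is in period 4, group 2; Te is in period 5, group 16.
Across a period the outer electron is held more tightly (higher IE₁); down a group it sits in a higher shell, more shielded, and comes off more easily.
Here both period and group differ, so the two effects have to be weighed against each other.
Ca > Na: the two effects oppose for this pair; the across-period effect wins (590 vs 496 kJ/mol).
B > Ca: both effects reinforce here, so B is clearly the higher of the two.
Te > B: period and group pull opposite ways; the across-period shift dominates (869 vs 801 kJ/mol).
Be > Te: the two effects oppose for this pair; the down-group effect wins (900 vs 869 kJ/mol).
C > Be: both are in period 2; the period trend gives C the larger value.
Note the exception: Be has a higher first ionization energy than B, contrary to the simple trend — removing B's lone 2p electron is easier than breaking Be's filled 2s².
For reference (kJ/mol): Be 900, B 801, C 1086, Na 496, Ca 590, Te 869.
So from lowest to highest: Na < Ca < B < Te < Be < C.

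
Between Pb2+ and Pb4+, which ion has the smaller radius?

Both ions have Z = 82 protons, but Pb4+ has lost more electrons, so its remaining electrons feel a larger effective nuclear charge per electron and are pulled in more tightly.
Higher positive charge → smaller ion, so Pb2+ > Pb4+.

Pb4+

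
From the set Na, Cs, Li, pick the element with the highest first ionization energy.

Li is in period 2, group 1; Na is in period 3, group 1; Cs is in period 6, group 1.
Removing the outermost electron gets harder across a period and easier down a group.
All are in group 1, so first ionization energy increases up the group.
The highest first ionization energy among these belongs to Li.

Li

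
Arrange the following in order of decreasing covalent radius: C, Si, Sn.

Sn, Si, C

Radius decreases left→right (rising Z_eff, same n) and increases top→bottom (higher n).
All are in group 14, so atomic radius increases down the group.
So from largest to smallest: Sn > Si > C.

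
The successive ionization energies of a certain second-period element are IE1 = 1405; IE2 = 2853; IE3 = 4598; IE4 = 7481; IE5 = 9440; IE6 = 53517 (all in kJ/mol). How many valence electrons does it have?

5

Look for the largest jump between consecutive ionization energies: IE6/IE5 ≈ 5.7, far larger than any earlier ratio.
That jump marks the point where a core electron is being removed. So the atom has 5 valence electrons.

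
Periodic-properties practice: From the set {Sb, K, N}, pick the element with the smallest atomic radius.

N is in period 2, group 15; K is in period 4, group 1; Sb is in period 5, group 15.
Across a period the added protons contract the valence shell; down a group each new principal shell makes the atom larger.
These span different periods and groups, so the two trends combine.
Sb > N: they share group 15; the group trend gives Sb the larger value.
K > Sb: the two effects oppose for this pair; the across-period effect wins (196 vs 140 pm).
For reference (pm): N 71, K 196, Sb 140.
The smallest atomic radius among these belongs to N.

N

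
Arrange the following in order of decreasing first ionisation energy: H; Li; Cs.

H is in period 1, group 1; Li is in period 2, group 1; Cs is in period 6, group 1.
Removing the outermost electron gets harder across a period and easier down a group.
All are in group 1, so first ionization energy increases up the group.
So from highest to lowest: H > Li > Cs.

H > Li > Cs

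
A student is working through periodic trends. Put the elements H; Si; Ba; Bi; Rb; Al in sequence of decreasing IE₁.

H is in period 1, group 1; Al is in period 3, group 13; Si is in period 3, group 14; Rb is in period 5, group 1; Ba is in period 6, group 2; Bi is in period 6, group 15.
Across a period the outer electron is held more tightly (higher IE₁); down a group it sits in a higher shell, more shielded, and comes off more easily.
These span different periods and groups, so the two trends combine.
Ba > Rb: period and group pull opposite ways; the across-period shift dominates (503 vs 403 kJ/mol).
Al > Ba: relative to Ba, both the across-period and down-group shifts push Al's first ionization energy up.
Bi > Al: the two effects oppose for this pair; the across-period effect wins (703 vs 578 kJ/mol).
Si > Bi: period and group pull opposite ways; the down-group shift dominates (786 vs 703 kJ/mol).
H > Si: period and group pull opposite ways; the down-group shift dominates (1312 vs 786 kJ/mol).
Tabulated first ionization energy (kJ/mol): H 1312, Al 578, Si 786, Rb 403, Ba 503, Bi 703.
So from highest to lowest: H > Si > Bi > Al > Ba > Rb.

H > Si > Bi > Al > Ba > Rb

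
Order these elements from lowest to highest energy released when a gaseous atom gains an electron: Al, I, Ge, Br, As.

Al is in period 3, group 13; Ge is in period 4, group 14; As is in period 4, group 15; Br is in period 4, group 17; I is in period 5, group 17.
EA tends to increase across a period and decrease down a group, though the pattern is less regular than for IE or radius.
Here both period and group differ, so the two effects have to be weighed against each other.
As > Al: the two effects oppose for this pair; the across-period effect wins (78 vs 42 kJ/mol).
Ge > As: this pair runs against the simple trend — see the exception note.
I > Ge: period and group pull opposite ways; the across-period shift dominates (295 vs 119 kJ/mol).
Br > I: they share group 17; the group trend gives Br the larger value.
Note the exception: Ge has a higher electron affinity than As, contrary to the simple trend — adding an electron to As's half-filled 4p³ is unfavourable, so Ge (4p²) has the more exothermic EA.
For reference (kJ/mol): Al 42, Ge 119, As 78, Br 325, I 295.
So from lowest to highest: Al < As < Ge < I < Br.

Al < As < Ge < I < Br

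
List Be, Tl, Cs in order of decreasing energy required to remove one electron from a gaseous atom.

Be > Tl > Cs

Be is in period 2, group 2; Cs is in period 6, group 1; Tl is in period 6, group 13.
First ionization energy rises across a period (greater Z_eff holds electrons more tightly) and falls down a group (valence electrons are farther from the nucleus).
Neither a single period nor a single group — weigh both effects.
Tl > Cs: both are in period 6; the period trend gives Tl the larger value.
Be > Tl: period and group pull opposite ways; the down-group shift dominates (900 vs 589 kJ/mol).
For reference (kJ/mol): Be 900, Cs 376, Tl 589.
So from highest to lowest: Be > Tl > Cs.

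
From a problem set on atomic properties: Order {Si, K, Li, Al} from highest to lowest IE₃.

Li, K, Si, Al

Consider each +2 ion: Si²⁺ still has 2 valence electrons; K²⁺ is already 1 electron into the core; Li²⁺ is already 1 electron into the core; Al²⁺ still has 1 valence electron.
Breaking into a closed-shell core is much more expensive than removing a leftover valence electron — K and Li have the largest IE_3 here.
Valence configurations: Si²⁺ [Ne]3s², Al²⁺ [Ne]3s¹.
Approximate IE_3 values (kJ/mol): Si 3232, K 4420, Li 11815, Al 2745.
Overall IE_3 order: Al < Si < K < Li.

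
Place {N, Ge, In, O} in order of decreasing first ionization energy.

N > O > Ge > In

First ionization energy rises across a period (greater Z_eff holds electrons more tightly) and falls down a group (valence electrons are farther from the nucleus).
Neither a single period nor a single group — weigh both effects.
Ge > In: relative to In, both the across-period and down-group shifts push Ge's first ionization energy up.
O > Ge: both effects reinforce here, so O is clearly the higher of the two.
N > O: this pair runs against the simple trend — see the exception note.
Note the exception: N has a higher first ionization energy than O, contrary to the simple trend — pairing an electron in O's 2p⁴ costs repulsion energy, so O ionizes more easily than half-filled N (2p³).
For reference (kJ/mol): N 1402, O 1314, Ge 762, In 558.
So from highest to lowest: N > O > Ge > In.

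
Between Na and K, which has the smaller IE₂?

The second ionization energy removes an electron from the +1 ion. For each element: Na⁺ is the bare [Ne] core; K⁺ is the bare [Ar] core.
All of these are removing an electron from a noble-gas core or deeper; the smaller core (lower principal quantum number) is held far more tightly, and within a period the higher nuclear charge binds the same core more tightly.
The numbers (kJ/mol): Na 4562, K 3052.
Hence IE_2: K < Na.

K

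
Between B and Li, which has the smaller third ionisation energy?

B

After 2 electrons have been removed, what remains? B²⁺ still has 1 valence electron; Li²⁺ is already 1 electron into the core.
Breaking into a closed-shell core is much more expensive than removing a leftover valence electron — Li has the largest IE_3 here.
Approximate IE_3 values (kJ/mol): B 3660, Li 11815.
So the third ionization energies run B < Li.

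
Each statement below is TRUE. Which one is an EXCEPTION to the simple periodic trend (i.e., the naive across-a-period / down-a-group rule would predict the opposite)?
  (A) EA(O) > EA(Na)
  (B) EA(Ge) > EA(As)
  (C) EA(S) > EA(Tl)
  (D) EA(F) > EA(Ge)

(B)

The general trend: electron affinity increases across a period and decreases down a group.
(A) O (period 2, group 16) vs Na (period 3, group 1): the stated order agrees with the simple trend.
(B) Ge (period 4, group 14) vs As (period 4, group 15): the stated order contradicts the simple trend.
(C) S (period 3, group 16) vs Tl (period 6, group 13): the stated order agrees with the simple trend.
(D) F (period 2, group 17) vs Ge (period 4, group 14): the stated order agrees with the simple trend.
The exception is (B): adding an electron to As's half-filled 4p³ is unfavourable, so Ge (4p²) has the more exothermic EA.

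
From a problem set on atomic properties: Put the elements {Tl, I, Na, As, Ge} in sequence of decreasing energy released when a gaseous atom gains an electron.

I > Ge > As > Na > Tl

Na is in period 3, group 1; Ge is in period 4, group 14; As is in period 4, group 15; I is in period 5, group 17; Tl is in period 6, group 13.
Electron affinity generally becomes more exothermic across a period toward the halogens and less exothermic down a group.
These span different periods and groups, so the two trends combine.
Na > Tl: the two effects oppose for this pair; the down-group effect wins (53 vs 19 kJ/mol).
As > Na: the two effects oppose for this pair; the across-period effect wins (78 vs 53 kJ/mol).
Ge > As: this pair runs against the simple trend — see the exception note.
I > Ge: period and group pull opposite ways; the across-period shift dominates (295 vs 119 kJ/mol).
Note the exception: Ge has a higher electron affinity than As, contrary to the simple trend — adding an electron to As's half-filled 4p³ is unfavourable, so Ge (4p²) has the more exothermic EA.
Tabulated electron affinity (kJ/mol): Na 53, Ge 119, As 78, I 295, Tl 19.
So from highest to lowest: I > Ge > As > Na > Tl.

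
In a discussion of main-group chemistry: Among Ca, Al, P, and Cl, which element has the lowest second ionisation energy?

Ca

IE_2 is the cost of taking one more electron from the +1 cation: Ca⁺ still has 1 valence electron; Al⁺ still has 2 valence electrons; P⁺ still has 4 valence electrons; Cl⁺ still has 6 valence electrons.
All are still removing valence electrons, so compare the +1 ions as you would atoms: IE_2 generally rises across a period (higher Z_eff) and falls down a group (larger shell), subject to the usual subshell exceptions.
Valence configurations: Ca⁺ [Ar]4s¹, Al⁺ [Ne]3s², P⁺ [Ne]3s²3p², Cl⁺ [Ne]3s²3p⁴.
The numbers (kJ/mol): Ca 1145, Al 1817, P 1907, Cl 2298.
Hence IE_2: Ca < Al < P < Cl.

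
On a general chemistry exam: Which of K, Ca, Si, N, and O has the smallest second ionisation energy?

The second ionization energy removes an electron from the +1 ion. For each element: K⁺ is the bare [Ar] core; Ca⁺ still has 1 valence electron; Si⁺ still has 3 valence electrons; N⁺ still has 4 valence electrons; O⁺ still has 5 valence electrons.
Usually core removal costs more than valence removal, but here the competition is close: a tightly held n=2 valence electron can cost more to remove than an n=3 core electron, so the actual values have to decide it.
Valence configurations: Ca⁺ [Ar]4s¹, Si⁺ [Ne]3s²3p¹, N⁺ [He]2s²2p², O⁺ [He]2s²2p³.
Tabulated IE_2 (kJ/mol): K 3052, Ca 1145, Si 1577, N 2856, O 3388.
Overall IE_2 order: Ca < Si < N < K < O.

Ca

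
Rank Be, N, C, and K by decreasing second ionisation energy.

K > N > C > Be

The second ionization energy removes an electron from the +1 ion. For each element: Be⁺ still has 1 valence electron; N⁺ still has 4 valence electrons; C⁺ still has 3 valence electrons; K⁺ is the bare [Ar] core.
Core electrons are held far more tightly than valence electrons, so K tops the IE_2 order.
Valence configurations: Be⁺ [He]2s¹, N⁺ [He]2s²2p², C⁺ [He]2s²2p¹.
Tabulated IE_2 (kJ/mol): Be 1757, N 2856, C 2353, K 3052.
Overall IE_2 order: Be < C < N < K.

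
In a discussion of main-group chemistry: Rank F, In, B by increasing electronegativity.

In, B, F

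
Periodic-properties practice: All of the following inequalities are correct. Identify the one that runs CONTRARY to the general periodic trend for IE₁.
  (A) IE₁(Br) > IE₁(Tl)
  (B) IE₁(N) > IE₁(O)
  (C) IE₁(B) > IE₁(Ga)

The general trend: IE₁ increases across a period and decreases down a group.
(A) Br (period 4, group 17) vs Tl (period 6, group 13): the stated order agrees with the simple trend.
(B) N (period 2, group 15) vs O (period 2, group 16): the stated order contradicts the simple trend.
(C) B (period 2, group 13) vs Ga (period 4, group 13): the stated order agrees with the simple trend.
The exception is (B): pairing an electron in O's 2p⁴ costs repulsion energy, so O ionizes more easily than half-filled N (2p³).

(B)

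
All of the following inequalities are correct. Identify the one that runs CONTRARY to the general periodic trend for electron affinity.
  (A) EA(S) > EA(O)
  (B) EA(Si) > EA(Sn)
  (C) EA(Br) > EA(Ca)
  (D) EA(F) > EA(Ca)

The general trend: electron affinity increases across a period and decreases down a group.
(A) S (period 3, group 16) vs O (period 2, group 16): the stated order contradicts the simple trend.
(B) Si (period 3, group 14) vs Sn (period 5, group 14): the stated order agrees with the simple trend.
(C) Br (period 4, group 17) vs Ca (period 4, group 2): the stated order agrees with the simple trend.
(D) F (period 2, group 17) vs Ca (period 4, group 2): the stated order agrees with the simple trend.
The exception is (A): the compact 2p subshell of O repels the added electron more than S's larger 3p does.

(A)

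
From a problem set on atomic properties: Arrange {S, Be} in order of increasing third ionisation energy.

S < Be

After 2 electrons have been removed, what remains? S²⁺ still has 4 valence electrons; Be²⁺ is the bare [He] core.
Core electrons are held far more tightly than valence electrons, so Be tops the IE_3 order.
Approximate IE_3 values (kJ/mol): S 3357, Be 14849.
Putting it together, IE_3: S < Be.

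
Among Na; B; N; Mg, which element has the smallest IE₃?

The third ionization energy removes an electron from the +2 ion. For each element: Na²⁺ is already 1 electron into the core; B²⁺ still has 1 valence electron; N²⁺ still has 3 valence electrons; Mg²⁺ is the bare [Ne] core.
Pulling an electron out of a noble-gas core costs far more than removing a remaining valence electron, so Na and Mg sit at the high end of IE_3.
Valence configurations: B²⁺ [He]2s¹, N²⁺ [He]2s²2p¹.
Approximate IE_3 values (kJ/mol): Na 6910, B 3660, N 4578, Mg 7733.
So the third ionization energies run B < N < Na < Mg.

B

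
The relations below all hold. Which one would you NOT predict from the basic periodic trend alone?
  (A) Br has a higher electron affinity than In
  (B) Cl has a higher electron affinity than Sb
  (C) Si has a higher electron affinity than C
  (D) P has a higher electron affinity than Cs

The general trend: electron affinity increases across a period and decreases down a group.
(A) Br (period 4, group 17) vs In (period 5, group 13): the stated order agrees with the simple trend.
(B) Cl (period 3, group 17) vs Sb (period 5, group 15): the stated order agrees with the simple trend.
(C) Si (period 3, group 14) vs C (period 2, group 14): the stated order contradicts the simple trend.
(D) P (period 3, group 15) vs Cs (period 6, group 1): the stated order agrees with the simple trend.
The exception is (C): Si's larger, more diffuse 3p orbitals accept an added electron slightly more readily than C's compact 2p.

(C)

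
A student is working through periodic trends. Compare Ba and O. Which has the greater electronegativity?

O

O is in period 2, group 16; Ba is in period 6, group 2.
Electronegativity increases across a period and decreases down a group, tracking effective nuclear charge and atomic size.
Neither a single period nor a single group — weigh both effects.
O > Ba: relative to Ba, both the across-period and down-group shifts push O's electronegativity up.
Tabulated electronegativity (Pauling): O 3.44, Ba 0.89.
So O has the greater electronegativity (O > Ba).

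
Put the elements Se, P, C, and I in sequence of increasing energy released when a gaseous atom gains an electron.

C is in period 2, group 14; P is in period 3, group 15; Se is in period 4, group 16; I is in period 5, group 17.
EA tends to increase across a period and decrease down a group, though the pattern is less regular than for IE or radius.
These sit on a diagonal, where the across-period and down-group effects partly cancel.
C > P: the two effects oppose for this pair; the down-group effect wins (122 vs 72 kJ/mol).
Se > C: the two effects oppose for this pair; the across-period effect wins (195 vs 122 kJ/mol).
I > Se: period and group pull opposite ways; the across-period shift dominates (295 vs 195 kJ/mol).
Approximate values (kJ/mol): C 122, P 72, Se 195, I 295.
So from lowest to highest: P < C < Se < I.

P < C < Se < I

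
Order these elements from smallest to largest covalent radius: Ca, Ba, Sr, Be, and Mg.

Across a period the added protons contract the valence shell; down a group each new principal shell makes the atom larger.
All are in group 2, so atomic radius increases down the group.
So from smallest to largest: Be < Mg < Ca < Sr < Ba.

Be < Mg < Ca < Sr < Ba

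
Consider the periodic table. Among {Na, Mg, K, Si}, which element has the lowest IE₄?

Si

IE_4 is the cost of taking one more electron from the +3 cation: Na³⁺ is already 2 electrons into the core; Mg³⁺ is already 1 electron into the core; K³⁺ is already 2 electrons into the core; Si³⁺ still has 1 valence electron.
Breaking into a closed-shell core is much more expensive than removing a leftover valence electron — K, Na and Mg have the largest IE_4 here.
The numbers (kJ/mol): Na 9543, Mg 10543, K 5877, Si 4356.
Overall IE_4 order: Si < K < Na < Mg.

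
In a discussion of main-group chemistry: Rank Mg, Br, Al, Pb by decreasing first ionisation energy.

Mg is in period 3, group 2; Al is in period 3, group 13; Br is in period 4, group 17; Pb is in period 6, group 14.
Across a period the outer electron is held more tightly (higher IE₁); down a group it sits in a higher shell, more shielded, and comes off more easily.
Neither a single period nor a single group — weigh both effects.
Pb > Al: period and group pull opposite ways; the across-period shift dominates (716 vs 578 kJ/mol).
Mg > Pb: period and group pull opposite ways; the down-group shift dominates (738 vs 716 kJ/mol).
Br > Mg: period and group pull opposite ways; the across-period shift dominates (1140 vs 738 kJ/mol).
Note the exception: Mg has a higher first ionization energy than Al, contrary to the simple trend — Al's single 3p electron is easier to remove than one from Mg's filled 3s².
For reference (kJ/mol): Mg 738, Al 578, Br 1140, Pb 716.
So from highest to lowest: Br > Mg > Pb > Al.

Br > Mg > Pb > Al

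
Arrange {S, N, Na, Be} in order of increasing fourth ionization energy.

Consider each +3 ion: S³⁺ still has 3 valence electrons; N³⁺ still has 2 valence electrons; Na³⁺ is already 2 electrons into the core; Be³⁺ is already 1 electron into the core.
Breaking into a closed-shell core is much more expensive than removing a leftover valence electron — Na and Be have the largest IE_4 here.
Valence configurations: S³⁺ [Ne]3s²3p¹, N³⁺ [He]2s².
Approximate IE_4 values (kJ/mol): S 4556, N 7475, Na 9543, Be 21007.
So the fourth ionization energies run S < N < Na < Be.

S < N < Na < Be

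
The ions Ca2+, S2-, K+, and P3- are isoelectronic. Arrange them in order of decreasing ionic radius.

P3- > S2- > K+ > Ca2+

All of these have 18 electrons, so size is governed by nuclear charge alone: the more protons, the stronger the pull on the same electron cloud, and the smaller the ion.
Nuclear charges: Ca2+ (Z=20), K+ (Z=19), S2- (Z=16), P3- (Z=15).
Largest to smallest: P3- > S2- > K+ > Ca2+.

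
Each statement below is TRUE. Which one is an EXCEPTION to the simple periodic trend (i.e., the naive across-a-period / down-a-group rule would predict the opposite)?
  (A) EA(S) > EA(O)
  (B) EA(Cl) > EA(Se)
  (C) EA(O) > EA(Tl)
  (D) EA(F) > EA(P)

The general trend: electron affinity increases across a period and decreases down a group.
(A) S (period 3, group 16) vs O (period 2, group 16): the stated order contradicts the simple trend.
(B) Cl (period 3, group 17) vs Se (period 4, group 16): the stated order agrees with the simple trend.
(C) O (period 2, group 16) vs Tl (period 6, group 13): the stated order agrees with the simple trend.
(D) F (period 2, group 17) vs P (period 3, group 15): the stated order agrees with the simple trend.
The exception is (A): the compact 2p subshell of O repels the added electron more than S's larger 3p does.

(A)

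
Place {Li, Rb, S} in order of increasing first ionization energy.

Rb < Li < S

Li is in period 2, group 1; S is in period 3, group 16; Rb is in period 5, group 1.
Removing the outermost electron gets harder across a period and easier down a group.
These span different periods and groups, so the two trends combine.
Li > Rb: they share group 1; the group trend gives Li the larger value.
S > Li: the two effects oppose for this pair; the across-period effect wins (1000 vs 520 kJ/mol).
Approximate values (kJ/mol): Li 520, S 1000, Rb 403.
So from lowest to highest: Rb < Li < S.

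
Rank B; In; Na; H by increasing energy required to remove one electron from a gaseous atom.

Removing the outermost electron gets harder across a period and easier down a group.
Neither a single period nor a single group — weigh both effects.
In > Na: period and group pull opposite ways; the across-period shift dominates (558 vs 496 kJ/mol).
B > In: they share group 13; the group trend gives B the larger value.
H > B: the two effects oppose for this pair; the down-group effect wins (1312 vs 801 kJ/mol).
Tabulated first ionization energy (kJ/mol): H 1312, B 801, Na 496, In 558.
So from lowest to highest: Na < In < B < H.

Na < In < B < H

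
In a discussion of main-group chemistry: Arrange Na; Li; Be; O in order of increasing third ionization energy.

IE_3 is the cost of taking one more electron from the +2 cation: Na²⁺ is already 1 electron into the core; Li²⁺ is already 1 electron into the core; Be²⁺ is the bare [He] core; O²⁺ still has 4 valence electrons.
Core electrons are held far more tightly than valence electrons, so Na, Li and Be top the IE_3 order.
Tabulated IE_3 (kJ/mol): Na 6910, Li 11815, Be 14849, O 5300.
So the third ionization energies run O < Na < Li < Be.

O < Na < Li < Be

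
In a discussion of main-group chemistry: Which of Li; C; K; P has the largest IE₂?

The second ionization energy removes an electron from the +1 ion. For each element: Li⁺ is the bare [He] core; C⁺ still has 3 valence electrons; K⁺ is the bare [Ar] core; P⁺ still has 4 valence electrons.
Breaking into a closed-shell core is much more expensive than removing a leftover valence electron — K and Li have the largest IE_2 here.
Valence configurations: C⁺ [He]2s²2p¹, P⁺ [Ne]3s²3p².
Approximate IE_2 values (kJ/mol): Li 7298, C 2353, K 3052, P 1907.
Overall IE_2 order: P < C < K < Li.

Li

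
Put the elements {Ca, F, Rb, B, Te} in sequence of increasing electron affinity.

Ca < B < Rb < Te < F

B is in period 2, group 13; F is in period 2, group 17; Ca is in period 4, group 2; Rb is in period 5, group 1; Te is in period 5, group 16.
Atoms with high Z_eff and room in the valence shell (especially the halogens) have the most exothermic electron affinities.
These span different periods and groups, so the two trends combine.
B > Ca: relative to Ca, both the across-period and down-group shifts push B's electron affinity up.
Rb > B: this pair runs against the simple trend — see the exception note.
Te > Rb: Te lies to the right of Rb in period 5, so the across-period effect alone puts Te higher.
F > Te: relative to Te, both the across-period and down-group shifts push F's electron affinity up.
Note the exception: Rb has a higher electron affinity than B, contrary to the simple trend — B's ns²np¹ configuration gives only a small electron affinity — the sparsely filled np subshell binds an added electron weakly.
Note the exception: Rb has a higher electron affinity than Ca, contrary to the simple trend — adding an electron to Ca (ns²) has to open a new, higher-energy np subshell, which is unfavourable.
For reference (kJ/mol): B 27, F 328, Ca 2, Rb 47, Te 190.
So from lowest to highest: Ca < B < Rb < Te < F.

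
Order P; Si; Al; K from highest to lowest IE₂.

K > P > Al > Si

Consider each +1 ion: P⁺ still has 4 valence electrons; Si⁺ still has 3 valence electrons; Al⁺ still has 2 valence electrons; K⁺ is the bare [Ar] core.
Core electrons are held far more tightly than valence electrons, so K tops the IE_2 order.
Valence configurations: P⁺ [Ne]3s²3p², Si⁺ [Ne]3s²3p¹, Al⁺ [Ne]3s².
Si⁺ loses a lone 3p electron whereas Al⁺ must break into a filled 3s² pair, so IE_2(Al) > IE_2(Si) even though Si has the higher nuclear charge.
Approximate IE_2 values (kJ/mol): P 1907, Si 1577, Al 1817, K 3052.
Putting it together, IE_2: Si < Al < P < K.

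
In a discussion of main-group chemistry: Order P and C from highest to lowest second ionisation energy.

C, P

IE_2 is the cost of taking one more electron from the +1 cation: P⁺ still has 4 valence electrons; C⁺ still has 3 valence electrons.
All are still removing valence electrons, so compare the +1 ions as you would atoms: IE_2 generally rises across a period (higher Z_eff) and falls down a group (larger shell), subject to the usual subshell exceptions.
Valence configurations: P⁺ [Ne]3s²3p², C⁺ [He]2s²2p¹.
Approximate IE_2 values (kJ/mol): P 1907, C 2353.
Hence IE_2: P < C.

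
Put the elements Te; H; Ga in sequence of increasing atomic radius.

H < Ga < Te

H is in period 1, group 1; Ga is in period 4, group 13; Te is in period 5, group 16.
Radius decreases left→right (rising Z_eff, same n) and increases top→bottom (higher n).
Neither a single period nor a single group — weigh both effects.
Ga > H: the two effects oppose for this pair; the down-group effect wins (124 vs 32 pm).
Te > Ga: period and group pull opposite ways; the down-group shift dominates (136 vs 124 pm).
Tabulated atomic radius (pm): H 32, Ga 124, Te 136.
So from smallest to largest: H < Ga < Te.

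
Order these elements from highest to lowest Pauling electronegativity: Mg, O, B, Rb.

B is in period 2, group 13; O is in period 2, group 16; Mg is in period 3, group 2; Rb is in period 5, group 1.
EN rises left→right (higher Z_eff, smaller atoms) and falls top→bottom (larger, more shielded atoms).
Here both period and group differ, so the two effects have to be weighed against each other.
Mg > Rb: relative to Rb, both the across-period and down-group shifts push Mg's electronegativity up.
B > Mg: both effects reinforce here, so B is clearly the higher of the two.
O > B: O lies to the right of B in period 2, so the across-period effect alone puts O higher.
Approximate values (Pauling): B 2.04, O 3.44, Mg 1.31, Rb 0.82.
So from highest to lowest: O > B > Mg > Rb.

O, B, Mg, Rb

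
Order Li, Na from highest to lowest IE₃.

The third ionization energy removes an electron from the +2 ion. For each element: Li²⁺ is already 1 electron into the core; Na²⁺ is already 1 electron into the core.
All of these are removing an electron from a noble-gas core or deeper; the smaller core (lower principal quantum number) is held far more tightly, and within a period the higher nuclear charge binds the same core more tightly.
Approximate IE_3 values (kJ/mol): Li 11815, Na 6910.
Overall IE_3 order: Na < Li.

Li, Na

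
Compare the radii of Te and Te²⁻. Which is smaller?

Forming Te²⁻ adds 2 electrons to Te. More electron–electron repulsion in the same shell, with unchanged nuclear charge, lets the cloud expand.
An anion is larger than its parent atom: Te²⁻ > Te.

Te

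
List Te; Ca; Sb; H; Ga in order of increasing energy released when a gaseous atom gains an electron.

H is in period 1, group 1; Ca is in period 4, group 2; Ga is in period 4, group 13; Sb is in period 5, group 15; Te is in period 5, group 16.
Adding an electron releases more energy for atoms nearer the top right (short of the noble gases).
These span different periods and groups, so the two trends combine.
Ga > Ca: Ga lies to the right of Ca in period 4, so the across-period effect alone puts Ga higher.
H > Ga: period and group pull opposite ways; the down-group shift dominates (73 vs 29 kJ/mol).
Sb > H: the two effects oppose for this pair; the across-period effect wins (103 vs 73 kJ/mol).
Te > Sb: Te lies to the right of Sb in period 5, so the across-period effect alone puts Te higher.
Approximate values (kJ/mol): H 73, Ca 2, Ga 29, Sb 103, Te 190.
So from lowest to highest: Ca < Ga < H < Sb < Te.

Ca < Ga < H < Sb < Te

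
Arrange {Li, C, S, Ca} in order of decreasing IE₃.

After 2 electrons have been removed, what remains? Li²⁺ is already 1 electron into the core; C²⁺ still has 2 valence electrons; S²⁺ still has 4 valence electrons; Ca²⁺ is the bare [Ar] core.
Core electrons are held far more tightly than valence electrons, so Ca and Li top the IE_3 order.
Valence configurations: C²⁺ [He]2s², S²⁺ [Ne]3s²3p².
The numbers (kJ/mol): Li 11815, C 4620, S 3357, Ca 4912.
Hence IE_3: S < C < Ca < Li.

Li > Ca > C > S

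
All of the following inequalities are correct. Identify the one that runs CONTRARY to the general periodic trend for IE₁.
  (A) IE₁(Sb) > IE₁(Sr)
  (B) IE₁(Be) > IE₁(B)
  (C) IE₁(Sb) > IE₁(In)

(B)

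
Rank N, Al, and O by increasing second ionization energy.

Al < N < O

IE_2 is the cost of taking one more electron from the +1 cation: N⁺ still has 4 valence electrons; Al⁺ still has 2 valence electrons; O⁺ still has 5 valence electrons.
All are still removing valence electrons, so compare the +1 ions as you would atoms: IE_2 generally rises across a period (higher Z_eff) and falls down a group (larger shell), subject to the usual subshell exceptions.
Valence configurations: N⁺ [He]2s²2p², Al⁺ [Ne]3s², O⁺ [He]2s²2p³.
The numbers (kJ/mol): N 2856, Al 1817, O 3388.
So the second ionization energies run Al < N < O.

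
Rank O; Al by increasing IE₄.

IE_4 is the cost of taking one more electron from the +3 cation: O³⁺ still has 3 valence electrons; Al³⁺ is the bare [Ne] core.
Core electrons are held far more tightly than valence electrons, so Al tops the IE_4 order.
Tabulated IE_4 (kJ/mol): O 7469, Al 11577.
Overall IE_4 order: O < Al.

O, Al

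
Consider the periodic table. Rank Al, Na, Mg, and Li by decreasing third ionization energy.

After 2 electrons have been removed, what remains? Al²⁺ still has 1 valence electron; Na²⁺ is already 1 electron into the core; Mg²⁺ is the bare [Ne] core; Li²⁺ is already 1 electron into the core.
Core electrons are held far more tightly than valence electrons, so Na, Mg and Li top the IE_3 order.
Approximate IE_3 values (kJ/mol): Al 2745, Na 6910, Mg 7733, Li 11815.
Overall IE_3 order: Al < Na < Mg < Li.

Li > Mg > Na > Al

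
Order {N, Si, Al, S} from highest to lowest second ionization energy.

Consider each +1 ion: N⁺ still has 4 valence electrons; Si⁺ still has 3 valence electrons; Al⁺ still has 2 valence electrons; S⁺ still has 5 valence electrons.
All are still removing valence electrons, so compare the +1 ions as you would atoms: IE_2 generally rises across a period (higher Z_eff) and falls down a group (larger shell), subject to the usual subshell exceptions.
Valence configurations: N⁺ [He]2s²2p², Si⁺ [Ne]3s²3p¹, Al⁺ [Ne]3s², S⁺ [Ne]3s²3p³.
Si⁺ loses a lone 3p electron whereas Al⁺ must break into a filled 3s² pair, so IE_2(Al) > IE_2(Si) even though Si has the higher nuclear charge.
Tabulated IE_2 (kJ/mol): N 2856, Si 1577, Al 1817, S 2252.
Overall IE_2 order: Si < Al < S < N.

N > S > Al > Si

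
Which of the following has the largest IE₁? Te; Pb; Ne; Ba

Ne is in period 2, group 18; Te is in period 5, group 16; Ba is in period 6, group 2; Pb is in period 6, group 14.
Across a period the outer electron is held more tightly (higher IE₁); down a group it sits in a higher shell, more shielded, and comes off more easily.
Here both period and group differ, so the two effects have to be weighed against each other.
Pb > Ba: Pb lies to the right of Ba in period 6, so the across-period effect alone puts Pb higher.
Te > Pb: relative to Pb, both the across-period and down-group shifts push Te's first ionization energy up.
Ne > Te: both effects reinforce here, so Ne is clearly the higher of the two.
For reference (kJ/mol): Ne 2081, Te 869, Ba 503, Pb 716.
The largest IE₁ among these belongs to Ne.

Ne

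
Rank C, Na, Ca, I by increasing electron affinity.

Ca, Na, C, I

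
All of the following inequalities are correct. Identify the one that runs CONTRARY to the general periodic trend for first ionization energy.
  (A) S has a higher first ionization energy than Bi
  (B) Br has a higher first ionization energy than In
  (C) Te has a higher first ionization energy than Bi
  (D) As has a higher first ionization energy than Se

The general trend: first ionization energy increases across a period and decreases down a group.
(A) S (period 3, group 16) vs Bi (period 6, group 15): the stated order agrees with the simple trend.
(B) Br (period 4, group 17) vs In (period 5, group 13): the stated order agrees with the simple trend.
(C) Te (period 5, group 16) vs Bi (period 6, group 15): the stated order agrees with the simple trend.
(D) As (period 4, group 15) vs Se (period 4, group 16): the stated order contradicts the simple trend.
The exception is (D): Se (4p⁴) ionizes more easily than half-filled As (4p³).

(D)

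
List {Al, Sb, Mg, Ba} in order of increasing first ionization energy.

Mg is in period 3, group 2; Al is in period 3, group 13; Sb is in period 5, group 15; Ba is in period 6, group 2.
Across a period the outer electron is held more tightly (higher IE₁); down a group it sits in a higher shell, more shielded, and comes off more easily.
Here both period and group differ, so the two effects have to be weighed against each other.
Al > Ba: relative to Ba, both the across-period and down-group shifts push Al's first ionization energy up.
Mg > Al: this pair runs against the simple trend — see the exception note.
Sb > Mg: the two effects oppose for this pair; the across-period effect wins (831 vs 738 kJ/mol).
Note the exception: Mg has a higher first ionization energy than Al, contrary to the simple trend — Al's single 3p electron is easier to remove than one from Mg's filled 3s².
For reference (kJ/mol): Mg 738, Al 578, Sb 831, Ba 503.
So from lowest to highest: Ba < Al < Mg < Sb.

Ba, Al, Mg, Sb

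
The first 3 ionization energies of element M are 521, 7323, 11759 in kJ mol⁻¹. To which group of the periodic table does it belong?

Look for the largest jump between consecutive ionization energies: IE2/IE1 ≈ 14.1, far larger than any earlier ratio.
That jump marks the point where a core electron is being removed. So the atom has 1 valence electron.
A main-group element with 1 valence electron is in group 1.

Group 1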